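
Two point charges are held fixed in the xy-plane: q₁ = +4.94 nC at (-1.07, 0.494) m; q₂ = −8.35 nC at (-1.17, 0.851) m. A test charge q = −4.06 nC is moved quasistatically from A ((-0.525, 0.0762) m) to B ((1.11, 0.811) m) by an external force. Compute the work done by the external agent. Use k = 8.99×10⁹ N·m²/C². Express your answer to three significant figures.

1.21×10⁻⁸ J

For quasistatic motion the external work equals the change in potential energy: W_ext = qΔV = q(V_B − V_A).
At A: distances to the source charges are 0.687 m, 1.01 m; V_A = Σ kqᵢ/rᵢ = -9.79 V.
At B: distances to the source charges are 2.20 m, 2.28 m; V_B = Σ kqᵢ/rᵢ = -12.8 V.
ΔV = V_B − V_A = -2.97 V.
W_ext = qΔV = (-4.06×10⁻⁹ C)(-2.97 V) = 1.21×10⁻⁸ J.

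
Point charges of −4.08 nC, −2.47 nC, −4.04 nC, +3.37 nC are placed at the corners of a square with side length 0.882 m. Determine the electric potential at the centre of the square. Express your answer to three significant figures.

Electric potential is a scalar, so the contributions from each charge add algebraically: V = Σ kqᵢ/rᵢ.
The distance from each corner to the centre is a√2/2 = 0.624 m.
V = k[(-4.08×10⁻⁹)/(0.624) + (-2.47×10⁻⁹)/(0.624) + (-4.04×10⁻⁹)/(0.624) + (3.37×10⁻⁹)/(0.624)] = -104 V.

-104 V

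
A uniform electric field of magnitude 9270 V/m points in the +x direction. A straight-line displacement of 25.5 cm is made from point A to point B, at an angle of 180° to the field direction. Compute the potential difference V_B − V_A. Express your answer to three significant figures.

2360 V

Only the component of displacement along E changes the potential: ΔV = −E·d·cosθ.
ΔV = −(9270 V/m)(0.255 m)cos180° = 2360 V.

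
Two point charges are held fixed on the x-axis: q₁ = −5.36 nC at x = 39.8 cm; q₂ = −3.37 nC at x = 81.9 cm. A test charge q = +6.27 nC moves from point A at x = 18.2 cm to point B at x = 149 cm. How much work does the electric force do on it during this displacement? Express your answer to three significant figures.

-1.14×10⁻⁶ J

The work done by the electric force is W_field = −ΔU = −q(V_B − V_A) = q(V_A − V_B).
At A: distances to the source charges are 0.216 m, 0.637 m; V_A = Σ kqᵢ/rᵢ = -271 V.
At B: distances to the source charges are 1.09 m, 0.671 m; V_B = Σ kqᵢ/rᵢ = -89.3 V.
ΔV = V_B − V_A = 181 V.
W_field = −qΔV = −(6.27×10⁻⁹ C)(181 V) = -1.14×10⁻⁶ J.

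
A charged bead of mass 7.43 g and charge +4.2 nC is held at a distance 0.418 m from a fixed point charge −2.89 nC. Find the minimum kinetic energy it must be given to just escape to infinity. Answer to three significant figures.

To just escape, total mechanical energy must reach zero at infinity: ½mv²_min + U = 0, so ½mv²_min = −U = |kQq|/r.
|U| = |kQq|/r = (8.99×10⁹ N·m²/C²)(2.89×10⁻⁹)(4.20×10⁻⁹)/(0.418) = 2.61×10⁻⁷ J.

2.61×10⁻⁷ J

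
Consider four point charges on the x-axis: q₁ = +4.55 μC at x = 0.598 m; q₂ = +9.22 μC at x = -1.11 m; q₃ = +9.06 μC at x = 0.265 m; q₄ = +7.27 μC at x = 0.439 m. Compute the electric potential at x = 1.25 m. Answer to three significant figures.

The total potential is the scalar sum of each charge's contribution, V = Σ kqᵢ/rᵢ.
Distances from the field point to each charge: r₁ = 0.652 m, r₂ = 2.36 m, r₃ = 0.985 m, r₄ = 0.811 m.
V = k[(4.55×10⁻⁶)/(0.652) + (9.22×10⁻⁶)/(2.36) + (9.06×10⁻⁶)/(0.985) + (7.27×10⁻⁶)/(0.811)] = 2.61×10⁵ V.

2.61×10⁵ V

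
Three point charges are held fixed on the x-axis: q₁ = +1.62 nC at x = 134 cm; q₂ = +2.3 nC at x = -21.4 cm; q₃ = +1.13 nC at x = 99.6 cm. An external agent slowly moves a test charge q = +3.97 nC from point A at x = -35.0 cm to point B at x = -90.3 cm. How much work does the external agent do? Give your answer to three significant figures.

-5.02×10⁻⁷ J

For quasistatic motion the external work equals the change in potential energy: W_ext = qΔV = q(V_B − V_A).
At A: distances to the source charges are 1.69 m, 0.136 m, 1.35 m; V_A = Σ kqᵢ/rᵢ = 168 V.
At B: distances to the source charges are 2.24 m, 0.689 m, 1.90 m; V_B = Σ kqᵢ/rᵢ = 41.9 V.
ΔV = V_B − V_A = -126 V.
W_ext = qΔV = (3.97×10⁻⁹ C)(-126 V) = -5.02×10⁻⁷ J.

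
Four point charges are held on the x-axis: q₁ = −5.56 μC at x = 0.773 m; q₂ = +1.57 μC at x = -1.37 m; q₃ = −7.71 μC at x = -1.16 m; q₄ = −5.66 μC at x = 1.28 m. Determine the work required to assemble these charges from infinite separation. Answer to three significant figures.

0.333 J

The assembly work is the sum of pairwise potential energies, U = Σ_{i<j} kqᵢqⱼ/rᵢⱼ.
Pair separations: r₁₂ = 2.14 m, r₁₃ = 1.93 m, r₁₄ = 0.507 m, r₂₃ = 0.210 m, r₂₄ = 2.65 m, r₃₄ = 2.44 m.
Summing all 6 pair terms gives U = 0.333 J.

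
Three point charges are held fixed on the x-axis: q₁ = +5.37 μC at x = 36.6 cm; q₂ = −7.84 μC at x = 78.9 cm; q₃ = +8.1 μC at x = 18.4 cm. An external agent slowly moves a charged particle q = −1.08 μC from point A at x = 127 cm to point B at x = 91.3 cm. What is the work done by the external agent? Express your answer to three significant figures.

For quasistatic motion the external work equals the change in potential energy: W_ext = qΔV = q(V_B − V_A).
At A: distances to the source charges are 0.904 m, 0.481 m, 1.09 m; V_A = Σ kqᵢ/rᵢ = -2.61×10⁴ V.
At B: distances to the source charges are 0.547 m, 0.124 m, 0.729 m; V_B = Σ kqᵢ/rᵢ = -3.80×10⁵ V.
ΔV = V_B − V_A = -3.54×10⁵ V.
W_ext = qΔV = (-1.08×10⁻⁶ C)(-3.54×10⁵ V) = 0.383 J.

0.383 J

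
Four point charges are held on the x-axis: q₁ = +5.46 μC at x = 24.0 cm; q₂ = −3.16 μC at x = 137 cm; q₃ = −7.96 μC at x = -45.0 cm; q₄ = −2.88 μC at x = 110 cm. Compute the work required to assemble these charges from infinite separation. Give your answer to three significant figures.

The assembly work is the sum of pairwise potential energies, U = Σ_{i<j} kqᵢqⱼ/rᵢⱼ.
Pair separations: r₁₂ = 1.13 m, r₁₃ = 0.690 m, r₁₄ = 0.860 m, r₂₃ = 1.82 m, r₂₄ = 0.270 m, r₃₄ = 1.55 m.
Summing all 6 pair terms gives U = -0.308 J.

-0.308 J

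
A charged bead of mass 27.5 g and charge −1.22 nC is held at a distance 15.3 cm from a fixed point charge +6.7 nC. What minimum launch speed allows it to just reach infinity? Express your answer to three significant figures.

5.91×10⁻³ m/s

To just escape, total mechanical energy must reach zero at infinity: ½mv²_min + U = 0, so ½mv²_min = −U = |kQq|/r.
|U| = |kQq|/r = (8.99×10⁹ N·m²/C²)(6.70×10⁻⁹)(1.22×10⁻⁹)/(0.153) = 4.80×10⁻⁷ J.
v_min = √(2|U|/m) = √(2·4.80×10⁻⁷/0.0275) = 5.91×10⁻³ m/s.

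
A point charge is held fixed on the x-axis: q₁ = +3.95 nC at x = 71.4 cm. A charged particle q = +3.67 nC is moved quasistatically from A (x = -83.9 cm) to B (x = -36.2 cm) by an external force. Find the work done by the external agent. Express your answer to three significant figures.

For quasistatic motion the external work equals the change in potential energy: W_ext = qΔV = q(V_B − V_A).
At A: distance to the source charge is 1.55 m; V_A = kq₁/r = 22.9 V.
At B: distance to the source charge is 1.08 m; V_B = kq₁/r = 33.0 V.
ΔV = V_B − V_A = 10.1 V.
W_ext = qΔV = (3.67×10⁻⁹ C)(10.1 V) = 3.72×10⁻⁸ J.

3.72×10⁻⁸ J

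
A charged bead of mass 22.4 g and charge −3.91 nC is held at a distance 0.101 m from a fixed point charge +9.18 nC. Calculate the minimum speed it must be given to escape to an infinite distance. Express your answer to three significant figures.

To just escape, total mechanical energy must reach zero at infinity: ½mv²_min + U = 0, so ½mv²_min = −U = |kQq|/r.
|U| = |kQq|/r = (8.99×10⁹ N·m²/C²)(9.18×10⁻⁹)(3.91×10⁻⁹)/(0.101) = 3.19×10⁻⁶ J.
v_min = √(2|U|/m) = √(2·3.19×10⁻⁶/0.0224) = 0.0169 m/s.

0.0169 m/s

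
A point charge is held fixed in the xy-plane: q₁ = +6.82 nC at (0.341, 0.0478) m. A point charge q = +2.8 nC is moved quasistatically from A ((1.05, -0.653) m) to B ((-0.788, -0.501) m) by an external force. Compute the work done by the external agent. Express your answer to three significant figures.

For quasistatic motion the external work equals the change in potential energy: W_ext = qΔV = q(V_B − V_A).
At A: distance to the source charge is 0.997 m; V_A = kq₁/r = 61.5 V.
At B: distance to the source charge is 1.26 m; V_B = kq₁/r = 48.8 V.
ΔV = V_B − V_A = -12.7 V.
W_ext = qΔV = (2.80×10⁻⁹ C)(-12.7 V) = -3.55×10⁻⁸ J.

-3.55×10⁻⁸ J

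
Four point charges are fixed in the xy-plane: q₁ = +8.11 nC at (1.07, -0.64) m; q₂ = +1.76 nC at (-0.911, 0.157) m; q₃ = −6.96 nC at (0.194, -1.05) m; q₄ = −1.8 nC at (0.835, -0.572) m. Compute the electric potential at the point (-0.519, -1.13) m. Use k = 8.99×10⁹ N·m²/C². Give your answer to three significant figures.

-42.7 V

Electric potential is a scalar, so the contributions from each charge add algebraically: V = Σ kqᵢ/rᵢ.
Distances from the field point to each charge: r₁ = 1.66 m, r₂ = 1.35 m, r₃ = 0.717 m, r₄ = 1.46 m.
V = k[(8.11×10⁻⁹)/(1.66) + (1.76×10⁻⁹)/(1.35) + (-6.96×10⁻⁹)/(0.717) + (-1.80×10⁻⁹)/(1.46)] = -42.7 V.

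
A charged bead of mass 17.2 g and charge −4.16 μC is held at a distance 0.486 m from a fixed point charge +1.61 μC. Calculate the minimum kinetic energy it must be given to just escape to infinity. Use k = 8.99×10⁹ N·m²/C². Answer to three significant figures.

0.124 J

To just escape, total mechanical energy must reach zero at infinity: ½mv²_min + U = 0, so ½mv²_min = −U = |kQq|/r.
|U| = |kQq|/r = (8.99×10⁹ N·m²/C²)(1.61×10⁻⁶)(4.16×10⁻⁶)/(0.486) = 0.124 J.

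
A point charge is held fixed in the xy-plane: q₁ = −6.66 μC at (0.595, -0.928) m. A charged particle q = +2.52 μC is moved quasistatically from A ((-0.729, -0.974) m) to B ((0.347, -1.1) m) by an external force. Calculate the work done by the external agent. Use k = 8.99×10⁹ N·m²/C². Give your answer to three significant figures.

For quasistatic motion the external work equals the change in potential energy: W_ext = qΔV = q(V_B − V_A).
At A: distance to the source charge is 1.32 m; V_A = kq₁/r = -4.52×10⁴ V.
At B: distance to the source charge is 0.302 m; V_B = kq₁/r = -1.98×10⁵ V.
ΔV = V_B − V_A = -1.53×10⁵ V.
W_ext = qΔV = (2.52×10⁻⁶ C)(-1.53×10⁵ V) = -0.386 J.

-0.386 J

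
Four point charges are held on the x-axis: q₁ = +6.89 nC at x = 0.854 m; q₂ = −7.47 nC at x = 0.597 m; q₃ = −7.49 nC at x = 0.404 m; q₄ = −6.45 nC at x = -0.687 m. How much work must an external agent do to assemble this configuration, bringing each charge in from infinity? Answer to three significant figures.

2.51×10⁻⁷ J

The assembly work is the sum of pairwise potential energies, U = Σ_{i<j} kqᵢqⱼ/rᵢⱼ.
Pair separations: r₁₂ = 0.257 m, r₁₃ = 0.450 m, r₁₄ = 1.54 m, r₂₃ = 0.193 m, r₂₄ = 1.28 m, r₃₄ = 1.09 m.
Summing all 6 pair terms gives U = 2.51×10⁻⁷ J.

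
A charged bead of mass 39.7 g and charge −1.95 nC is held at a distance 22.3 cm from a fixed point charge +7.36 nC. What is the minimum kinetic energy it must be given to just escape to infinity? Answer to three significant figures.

5.79×10⁻⁷ J

To just escape, total mechanical energy must reach zero at infinity: ½mv²_min + U = 0, so ½mv²_min = −U = |kQq|/r.
|U| = |kQq|/r = (8.99×10⁹ N·m²/C²)(7.36×10⁻⁹)(1.95×10⁻⁹)/(0.223) = 5.79×10⁻⁷ J.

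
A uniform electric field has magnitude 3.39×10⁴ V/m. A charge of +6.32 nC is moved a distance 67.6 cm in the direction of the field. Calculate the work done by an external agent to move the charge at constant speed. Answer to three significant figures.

-1.45×10⁻⁴ J

The potential change for a displacement 67.6 cm in the direction of the field is ΔV = −Ed = -2.29×10⁴ V.
W_ext = qΔV = -1.45×10⁻⁴ J.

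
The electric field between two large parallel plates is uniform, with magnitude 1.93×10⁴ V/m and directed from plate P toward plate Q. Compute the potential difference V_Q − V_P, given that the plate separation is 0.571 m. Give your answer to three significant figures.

In a uniform field, potential decreases in the direction of E: ΔV = −E·d for a displacement d parallel to E.
Going from P to Q is a displacement of 0.571 m along the field, so V_Q − V_P = −Ed = -1.10×10⁴ V.

-1.10×10⁴ V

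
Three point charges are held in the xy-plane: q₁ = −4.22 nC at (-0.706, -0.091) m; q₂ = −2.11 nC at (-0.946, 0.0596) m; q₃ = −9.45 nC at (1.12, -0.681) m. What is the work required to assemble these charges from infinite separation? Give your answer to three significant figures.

5.51×10⁻⁷ J

The work to assemble the configuration equals its total potential energy, U = Σ kqᵢqⱼ/rᵢⱼ over all pairs.
Pair separations: r₁₂ = 0.283 m, r₁₃ = 1.92 m, r₂₃ = 2.19 m.
U = (2.83×10⁻⁷) + (1.87×10⁻⁷) + (8.17×10⁻⁸) = 5.51×10⁻⁷ J.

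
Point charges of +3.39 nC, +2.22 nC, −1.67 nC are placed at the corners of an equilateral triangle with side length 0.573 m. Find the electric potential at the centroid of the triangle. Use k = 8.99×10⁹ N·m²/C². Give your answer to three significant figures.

107 V

The total potential is the scalar sum of each charge's contribution, V = Σ kqᵢ/rᵢ.
The distance from each vertex to the centroid is a/√3 = 0.331 m.
V = k[(3.39×10⁻⁹)/(0.331) + (2.22×10⁻⁹)/(0.331) + (-1.67×10⁻⁹)/(0.331)] = 107 V.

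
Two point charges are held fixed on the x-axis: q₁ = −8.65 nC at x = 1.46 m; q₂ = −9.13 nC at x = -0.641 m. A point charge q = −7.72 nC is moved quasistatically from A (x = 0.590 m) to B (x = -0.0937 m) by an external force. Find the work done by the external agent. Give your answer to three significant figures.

3.39×10⁻⁷ J

For quasistatic motion the external work equals the change in potential energy: W_ext = qΔV = q(V_B − V_A).
At A: distances to the source charges are 0.870 m, 1.23 m; V_A = Σ kqᵢ/rᵢ = -156 V.
At B: distances to the source charges are 1.55 m, 0.547 m; V_B = Σ kqᵢ/rᵢ = -200 V.
ΔV = V_B − V_A = -44.0 V.
W_ext = qΔV = (-7.72×10⁻⁹ C)(-44.0 V) = 3.39×10⁻⁷ J.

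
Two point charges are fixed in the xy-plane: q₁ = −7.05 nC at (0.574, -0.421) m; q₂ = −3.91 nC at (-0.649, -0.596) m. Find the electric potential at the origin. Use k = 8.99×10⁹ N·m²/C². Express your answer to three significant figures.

-129 V

Electric potential is a scalar, so the contributions from each charge add algebraically: V = Σ kqᵢ/rᵢ.
Distances from the field point to each charge: r₁ = 0.712 m, r₂ = 0.881 m.
V = k[(-7.05×10⁻⁹)/(0.712) + (-3.91×10⁻⁹)/(0.881)] = -129 V.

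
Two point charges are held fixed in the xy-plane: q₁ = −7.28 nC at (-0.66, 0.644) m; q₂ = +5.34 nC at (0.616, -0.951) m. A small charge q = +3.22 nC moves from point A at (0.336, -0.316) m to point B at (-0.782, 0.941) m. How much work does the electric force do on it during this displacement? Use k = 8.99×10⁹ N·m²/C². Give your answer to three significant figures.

6.61×10⁻⁷ J

The work done by the electric force is W_field = −ΔU = −q(V_B − V_A) = q(V_A − V_B).
At A: distances to the source charges are 1.38 m, 0.694 m; V_A = Σ kqᵢ/rᵢ = 21.9 V.
At B: distances to the source charges are 0.321 m, 2.35 m; V_B = Σ kqᵢ/rᵢ = -183 V.
ΔV = V_B − V_A = -205 V.
W_field = −qΔV = −(3.22×10⁻⁹ C)(-205 V) = 6.61×10⁻⁷ J.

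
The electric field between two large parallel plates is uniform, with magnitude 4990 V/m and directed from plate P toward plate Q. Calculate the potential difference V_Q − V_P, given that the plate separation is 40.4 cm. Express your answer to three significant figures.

-2020 V

In a uniform field, potential decreases in the direction of E: ΔV = −E·d for a displacement d parallel to E.
Going from P to Q is a displacement of 40.4 cm along the field, so V_Q − V_P = −Ed = -2020 V.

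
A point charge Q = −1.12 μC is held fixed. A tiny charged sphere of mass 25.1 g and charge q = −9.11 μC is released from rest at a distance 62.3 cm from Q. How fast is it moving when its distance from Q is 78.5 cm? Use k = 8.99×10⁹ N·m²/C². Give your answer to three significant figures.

Only the electrostatic force acts, so mechanical energy is conserved: ½mv² = U₁ − U₂ = kQq(1/r₁ − 1/r₂).
U₁ − U₂ = (8.99×10⁹ N·m²/C²)(-1.12×10⁻⁶ C)(-9.11×10⁻⁶ C)(1/0.623 − 1/0.785) = 0.0304 J.
v = √(2·0.0304/0.0251) = 1.56 m/s.

1.56 m/s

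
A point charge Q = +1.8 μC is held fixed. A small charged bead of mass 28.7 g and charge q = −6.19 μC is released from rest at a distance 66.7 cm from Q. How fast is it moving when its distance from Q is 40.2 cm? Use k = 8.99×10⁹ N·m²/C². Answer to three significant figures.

2.63 m/s

Only the electrostatic force acts, so mechanical energy is conserved: ½mv² = U₁ − U₂ = kQq(1/r₁ − 1/r₂).
U₁ − U₂ = (8.99×10⁹ N·m²/C²)(1.80×10⁻⁶ C)(-6.19×10⁻⁶ C)(1/0.667 − 1/0.402) = 0.0990 J.
v = √(2·0.0990/0.0287) = 2.63 m/s.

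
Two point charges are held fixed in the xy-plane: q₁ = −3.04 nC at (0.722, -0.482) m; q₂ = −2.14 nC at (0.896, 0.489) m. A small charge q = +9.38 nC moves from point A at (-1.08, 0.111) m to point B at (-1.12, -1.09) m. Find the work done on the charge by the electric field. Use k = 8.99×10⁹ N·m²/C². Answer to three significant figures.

The work done by the electric force is W_field = −ΔU = −q(V_B − V_A) = q(V_A − V_B).
At A: distances to the source charges are 1.90 m, 2.01 m; V_A = Σ kqᵢ/rᵢ = -24.0 V.
At B: distances to the source charges are 1.94 m, 2.56 m; V_B = Σ kqᵢ/rᵢ = -21.6 V.
ΔV = V_B − V_A = 2.37 V.
W_field = −qΔV = −(9.38×10⁻⁹ C)(2.37 V) = -2.22×10⁻⁸ J.

-2.22×10⁻⁸ J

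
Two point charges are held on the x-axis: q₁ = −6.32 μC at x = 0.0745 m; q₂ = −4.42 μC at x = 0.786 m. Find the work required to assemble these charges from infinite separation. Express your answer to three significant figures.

The work to assemble the configuration equals its total potential energy, U = Σ kqᵢqⱼ/rᵢⱼ over all pairs.
Pair separations: r₁₂ = 0.712 m.
U = (0.353) = 0.353 J.

0.353 J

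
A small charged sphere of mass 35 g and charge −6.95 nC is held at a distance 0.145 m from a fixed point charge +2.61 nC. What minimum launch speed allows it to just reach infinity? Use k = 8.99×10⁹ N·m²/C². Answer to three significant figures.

To just escape, total mechanical energy must reach zero at infinity: ½mv²_min + U = 0, so ½mv²_min = −U = |kQq|/r.
|U| = |kQq|/r = (8.99×10⁹ N·m²/C²)(2.61×10⁻⁹)(6.95×10⁻⁹)/(0.145) = 1.12×10⁻⁶ J.
v_min = √(2|U|/m) = √(2·1.12×10⁻⁶/0.0350) = 8.02×10⁻³ m/s.

8.02×10⁻³ m/s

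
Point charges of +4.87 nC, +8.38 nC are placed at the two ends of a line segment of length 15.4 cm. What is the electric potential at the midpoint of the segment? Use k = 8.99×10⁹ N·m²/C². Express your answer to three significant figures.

1550 V

Electric potential is a scalar, so the contributions from each charge add algebraically: V = Σ kqᵢ/rᵢ.
Each charge is 0.0770 m from the midpoint.
V = k[(4.87×10⁻⁹)/(0.0770) + (8.38×10⁻⁹)/(0.0770)] = 1550 V.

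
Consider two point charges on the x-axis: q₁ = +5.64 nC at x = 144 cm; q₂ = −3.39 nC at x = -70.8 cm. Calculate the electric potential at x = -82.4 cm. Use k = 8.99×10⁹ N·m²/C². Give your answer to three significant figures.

-240 V

Electric potential is a scalar, so the contributions from each charge add algebraically: V = Σ kqᵢ/rᵢ.
Distances from the field point to each charge: r₁ = 2.26 m, r₂ = 0.116 m.
V = k[(5.64×10⁻⁹)/(2.26) + (-3.39×10⁻⁹)/(0.116)] = -240 V.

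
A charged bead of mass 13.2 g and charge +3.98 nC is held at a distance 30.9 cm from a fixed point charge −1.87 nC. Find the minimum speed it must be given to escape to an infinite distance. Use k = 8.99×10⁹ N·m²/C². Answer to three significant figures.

5.73×10⁻³ m/s

To just escape, total mechanical energy must reach zero at infinity: ½mv²_min + U = 0, so ½mv²_min = −U = |kQq|/r.
|U| = |kQq|/r = (8.99×10⁹ N·m²/C²)(1.87×10⁻⁹)(3.98×10⁻⁹)/(0.309) = 2.17×10⁻⁷ J.
v_min = √(2|U|/m) = √(2·2.17×10⁻⁷/0.0132) = 5.73×10⁻³ m/s.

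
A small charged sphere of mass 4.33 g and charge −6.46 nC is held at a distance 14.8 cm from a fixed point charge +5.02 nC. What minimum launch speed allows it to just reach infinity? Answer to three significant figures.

0.0302 m/s

To just escape, total mechanical energy must reach zero at infinity: ½mv²_min + U = 0, so ½mv²_min = −U = |kQq|/r.
|U| = |kQq|/r = (8.99×10⁹ N·m²/C²)(5.02×10⁻⁹)(6.46×10⁻⁹)/(0.148) = 1.97×10⁻⁶ J.
v_min = √(2|U|/m) = √(2·1.97×10⁻⁶/4.33×10⁻³) = 0.0302 m/s.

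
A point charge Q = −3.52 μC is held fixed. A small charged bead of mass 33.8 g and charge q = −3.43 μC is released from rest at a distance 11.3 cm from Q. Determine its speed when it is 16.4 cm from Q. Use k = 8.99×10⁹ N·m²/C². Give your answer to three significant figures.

4.20 m/s

Only the electrostatic force acts, so mechanical energy is conserved: ½mv² = U₁ − U₂ = kQq(1/r₁ − 1/r₂).
U₁ − U₂ = (8.99×10⁹ N·m²/C²)(-3.52×10⁻⁶ C)(-3.43×10⁻⁶ C)(1/0.113 − 1/0.164) = 0.299 J.
v = √(2·0.299/0.0338) = 4.20 m/s.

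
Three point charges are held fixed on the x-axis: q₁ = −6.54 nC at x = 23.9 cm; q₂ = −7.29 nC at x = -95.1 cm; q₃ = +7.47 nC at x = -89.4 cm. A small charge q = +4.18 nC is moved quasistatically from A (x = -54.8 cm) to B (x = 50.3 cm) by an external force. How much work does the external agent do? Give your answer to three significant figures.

-7.38×10⁻⁷ J

For quasistatic motion the external work equals the change in potential energy: W_ext = qΔV = q(V_B − V_A).
At A: distances to the source charges are 0.787 m, 0.403 m, 0.346 m; V_A = Σ kqᵢ/rᵢ = -43.2 V.
At B: distances to the source charges are 0.264 m, 1.45 m, 1.40 m; V_B = Σ kqᵢ/rᵢ = -220 V.
ΔV = V_B − V_A = -176 V.
W_ext = qΔV = (4.18×10⁻⁹ C)(-176 V) = -7.38×10⁻⁷ J.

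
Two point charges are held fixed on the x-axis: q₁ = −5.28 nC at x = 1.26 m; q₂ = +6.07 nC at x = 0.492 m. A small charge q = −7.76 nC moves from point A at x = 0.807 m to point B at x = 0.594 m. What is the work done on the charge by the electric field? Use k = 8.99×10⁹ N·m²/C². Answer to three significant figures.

The work done by the electric force is W_field = −ΔU = −q(V_B − V_A) = q(V_A − V_B).
At A: distances to the source charges are 0.453 m, 0.315 m; V_A = Σ kqᵢ/rᵢ = 68.5 V.
At B: distances to the source charges are 0.666 m, 0.102 m; V_B = Σ kqᵢ/rᵢ = 464 V.
ΔV = V_B − V_A = 395 V.
W_field = −qΔV = −(-7.76×10⁻⁹ C)(395 V) = 3.07×10⁻⁶ J.

3.07×10⁻⁶ J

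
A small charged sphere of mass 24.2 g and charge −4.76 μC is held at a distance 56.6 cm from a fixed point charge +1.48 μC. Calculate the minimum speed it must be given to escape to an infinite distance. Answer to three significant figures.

3.04 m/s

To just escape, total mechanical energy must reach zero at infinity: ½mv²_min + U = 0, so ½mv²_min = −U = |kQq|/r.
|U| = |kQq|/r = (8.99×10⁹ N·m²/C²)(1.48×10⁻⁶)(4.76×10⁻⁶)/(0.566) = 0.112 J.
v_min = √(2|U|/m) = √(2·0.112/0.0242) = 3.04 m/s.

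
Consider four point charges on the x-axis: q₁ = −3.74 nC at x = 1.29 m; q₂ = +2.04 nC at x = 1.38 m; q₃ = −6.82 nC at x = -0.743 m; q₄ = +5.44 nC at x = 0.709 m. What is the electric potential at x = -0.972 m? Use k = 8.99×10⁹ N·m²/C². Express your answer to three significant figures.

-246 V

Electric potential is a scalar, so the contributions from each charge add algebraically: V = Σ kqᵢ/rᵢ.
Distances from the field point to each charge: r₁ = 2.26 m, r₂ = 2.35 m, r₃ = 0.229 m, r₄ = 1.68 m.
V = k[(-3.74×10⁻⁹)/(2.26) + (2.04×10⁻⁹)/(2.35) + (-6.82×10⁻⁹)/(0.229) + (5.44×10⁻⁹)/(1.68)] = -246 V.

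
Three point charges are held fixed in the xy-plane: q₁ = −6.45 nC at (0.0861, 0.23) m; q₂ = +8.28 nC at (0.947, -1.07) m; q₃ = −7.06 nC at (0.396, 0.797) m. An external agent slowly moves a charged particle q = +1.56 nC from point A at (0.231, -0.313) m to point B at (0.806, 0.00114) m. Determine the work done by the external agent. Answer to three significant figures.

1.49×10⁻⁸ J

For quasistatic motion the external work equals the change in potential energy: W_ext = qΔV = q(V_B − V_A).
At A: distances to the source charges are 0.562 m, 1.04 m, 1.12 m; V_A = Σ kqᵢ/rᵢ = -88.3 V.
At B: distances to the source charges are 0.755 m, 1.08 m, 0.895 m; V_B = Σ kqᵢ/rᵢ = -78.8 V.
ΔV = V_B − V_A = 9.54 V.
W_ext = qΔV = (1.56×10⁻⁹ C)(9.54 V) = 1.49×10⁻⁸ J.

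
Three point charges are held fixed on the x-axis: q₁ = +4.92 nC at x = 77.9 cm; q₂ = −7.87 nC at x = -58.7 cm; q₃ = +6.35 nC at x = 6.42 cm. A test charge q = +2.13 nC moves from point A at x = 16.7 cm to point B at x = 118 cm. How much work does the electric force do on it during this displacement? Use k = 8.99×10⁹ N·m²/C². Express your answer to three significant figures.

8.78×10⁻⁷ J

The work done by the electric force is W_field = −ΔU = −q(V_B − V_A) = q(V_A − V_B).
At A: distances to the source charges are 0.612 m, 0.754 m, 0.103 m; V_A = Σ kqᵢ/rᵢ = 534 V.
At B: distances to the source charges are 0.401 m, 1.77 m, 1.12 m; V_B = Σ kqᵢ/rᵢ = 121 V.
ΔV = V_B − V_A = -412 V.
W_field = −qΔV = −(2.13×10⁻⁹ C)(-412 V) = 8.78×10⁻⁷ J.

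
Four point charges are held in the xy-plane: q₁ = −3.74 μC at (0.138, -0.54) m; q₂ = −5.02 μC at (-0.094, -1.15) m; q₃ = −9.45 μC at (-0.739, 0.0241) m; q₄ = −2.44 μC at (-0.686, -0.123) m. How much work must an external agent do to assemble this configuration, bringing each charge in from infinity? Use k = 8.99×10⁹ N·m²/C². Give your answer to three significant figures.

The assembly work is the sum of pairwise potential energies, U = Σ_{i<j} kqᵢqⱼ/rᵢⱼ.
Pair separations: r₁₂ = 0.653 m, r₁₃ = 1.04 m, r₁₄ = 0.924 m, r₂₃ = 1.34 m, r₂₄ = 1.19 m, r₃₄ = 0.156 m.
Summing all 6 pair terms gives U = 2.39 J.

2.39 J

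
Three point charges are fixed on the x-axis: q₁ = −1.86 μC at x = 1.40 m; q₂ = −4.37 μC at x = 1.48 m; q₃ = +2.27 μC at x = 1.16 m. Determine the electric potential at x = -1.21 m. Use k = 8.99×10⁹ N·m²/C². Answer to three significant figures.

The total potential is the scalar sum of each charge's contribution, V = Σ kqᵢ/rᵢ.
Distances from the field point to each charge: r₁ = 2.61 m, r₂ = 2.69 m, r₃ = 2.37 m.
V = k[(-1.86×10⁻⁶)/(2.61) + (-4.37×10⁻⁶)/(2.69) + (2.27×10⁻⁶)/(2.37)] = -1.24×10⁴ V.

-1.24×10⁴ V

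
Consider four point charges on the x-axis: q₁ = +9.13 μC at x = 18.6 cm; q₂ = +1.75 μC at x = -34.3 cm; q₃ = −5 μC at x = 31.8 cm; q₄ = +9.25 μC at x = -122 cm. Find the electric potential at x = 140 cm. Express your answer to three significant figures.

The total potential is the scalar sum of each charge's contribution, V = Σ kqᵢ/rᵢ.
Distances from the field point to each charge: r₁ = 1.21 m, r₂ = 1.74 m, r₃ = 1.08 m, r₄ = 2.62 m.
V = k[(9.13×10⁻⁶)/(1.21) + (1.75×10⁻⁶)/(1.74) + (-5.00×10⁻⁶)/(1.08) + (9.25×10⁻⁶)/(2.62)] = 6.68×10⁴ V.

6.68×10⁴ V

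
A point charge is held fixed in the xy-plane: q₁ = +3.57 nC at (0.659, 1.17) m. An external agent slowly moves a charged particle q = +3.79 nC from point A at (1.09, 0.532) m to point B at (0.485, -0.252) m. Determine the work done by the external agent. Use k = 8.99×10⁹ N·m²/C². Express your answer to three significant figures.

For quasistatic motion the external work equals the change in potential energy: W_ext = qΔV = q(V_B − V_A).
At A: distance to the source charge is 0.770 m; V_A = kq₁/r = 41.7 V.
At B: distance to the source charge is 1.43 m; V_B = kq₁/r = 22.4 V.
ΔV = V_B − V_A = -19.3 V.
W_ext = qΔV = (3.79×10⁻⁹ C)(-19.3 V) = -7.31×10⁻⁸ J.

-7.31×10⁻⁸ J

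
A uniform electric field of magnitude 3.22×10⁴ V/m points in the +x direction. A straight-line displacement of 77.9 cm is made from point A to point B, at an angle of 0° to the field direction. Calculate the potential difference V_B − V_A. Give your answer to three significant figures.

-2.51×10⁴ V

Only the component of displacement along E changes the potential: ΔV = −E·d·cosθ.
ΔV = −(3.22×10⁴ V/m)(0.779 m)cos0° = -2.51×10⁴ V.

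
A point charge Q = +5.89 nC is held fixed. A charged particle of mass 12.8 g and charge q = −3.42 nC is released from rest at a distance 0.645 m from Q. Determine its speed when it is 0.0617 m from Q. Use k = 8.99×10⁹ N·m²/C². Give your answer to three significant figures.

Only the electrostatic force acts, so mechanical energy is conserved: ½mv² = U₁ − U₂ = kQq(1/r₁ − 1/r₂).
U₁ − U₂ = (8.99×10⁹ N·m²/C²)(5.89×10⁻⁹ C)(-3.42×10⁻⁹ C)(1/0.645 − 1/0.0617) = 2.65×10⁻⁶ J.
v = √(2·2.65×10⁻⁶/0.0128) = 0.0204 m/s.

0.0204 m/s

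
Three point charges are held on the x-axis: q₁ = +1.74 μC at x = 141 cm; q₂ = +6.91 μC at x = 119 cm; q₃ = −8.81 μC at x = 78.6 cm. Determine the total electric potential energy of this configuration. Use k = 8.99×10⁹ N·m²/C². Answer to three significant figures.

The assembly work is the sum of pairwise potential energies, U = Σ_{i<j} kqᵢqⱼ/rᵢⱼ.
Pair separations: r₁₂ = 0.220 m, r₁₃ = 0.624 m, r₂₃ = 0.404 m.
U = (0.491) + (-0.221) + (-1.35) = -1.08 J.

-1.08 J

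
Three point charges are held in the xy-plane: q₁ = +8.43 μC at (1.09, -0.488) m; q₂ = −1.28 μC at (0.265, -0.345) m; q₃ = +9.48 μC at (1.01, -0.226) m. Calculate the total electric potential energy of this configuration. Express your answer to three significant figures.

2.36 J

The assembly work is the sum of pairwise potential energies, U = Σ_{i<j} kqᵢqⱼ/rᵢⱼ.
Pair separations: r₁₂ = 0.837 m, r₁₃ = 0.274 m, r₂₃ = 0.754 m.
U = (-0.116) + (2.62) + (-0.145) = 2.36 J.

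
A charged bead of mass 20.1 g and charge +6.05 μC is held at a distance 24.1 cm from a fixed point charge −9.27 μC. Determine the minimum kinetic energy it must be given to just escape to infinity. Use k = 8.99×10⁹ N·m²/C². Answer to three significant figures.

To just escape, total mechanical energy must reach zero at infinity: ½mv²_min + U = 0, so ½mv²_min = −U = |kQq|/r.
|U| = |kQq|/r = (8.99×10⁹ N·m²/C²)(9.27×10⁻⁶)(6.05×10⁻⁶)/(0.241) = 2.09 J.

2.09 J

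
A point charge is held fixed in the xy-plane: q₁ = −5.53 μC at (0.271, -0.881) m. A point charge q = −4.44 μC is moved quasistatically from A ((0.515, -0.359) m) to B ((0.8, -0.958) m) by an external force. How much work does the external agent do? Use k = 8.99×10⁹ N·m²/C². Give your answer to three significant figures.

0.0298 J

For quasistatic motion the external work equals the change in potential energy: W_ext = qΔV = q(V_B − V_A).
At A: distance to the source charge is 0.576 m; V_A = kq₁/r = -8.63×10⁴ V.
At B: distance to the source charge is 0.535 m; V_B = kq₁/r = -9.30×10⁴ V.
ΔV = V_B − V_A = -6720 V.
W_ext = qΔV = (-4.44×10⁻⁶ C)(-6720 V) = 0.0298 J.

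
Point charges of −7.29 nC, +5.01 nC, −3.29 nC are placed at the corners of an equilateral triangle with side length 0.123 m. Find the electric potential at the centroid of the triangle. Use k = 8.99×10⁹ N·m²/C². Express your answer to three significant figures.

-705 V

Electric potential is a scalar, so the contributions from each charge add algebraically: V = Σ kqᵢ/rᵢ.
The distance from each vertex to the centroid is a/√3 = 0.0710 m.
V = k[(-7.29×10⁻⁹)/(0.0710) + (5.01×10⁻⁹)/(0.0710) + (-3.29×10⁻⁹)/(0.0710)] = -705 V.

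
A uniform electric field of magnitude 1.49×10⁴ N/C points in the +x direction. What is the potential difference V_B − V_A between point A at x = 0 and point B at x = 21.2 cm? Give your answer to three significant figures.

In a uniform field, potential decreases in the direction of E: V_B − V_A = −E·Δx.
V_B − V_A = −(1.49×10⁴ V/m)(0.212 m) = -3160 V.

-3160 V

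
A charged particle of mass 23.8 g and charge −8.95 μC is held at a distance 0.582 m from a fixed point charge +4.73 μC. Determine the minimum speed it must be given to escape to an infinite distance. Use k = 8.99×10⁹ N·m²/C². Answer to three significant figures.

To just escape, total mechanical energy must reach zero at infinity: ½mv²_min + U = 0, so ½mv²_min = −U = |kQq|/r.
|U| = |kQq|/r = (8.99×10⁹ N·m²/C²)(4.73×10⁻⁶)(8.95×10⁻⁶)/(0.582) = 0.654 J.
v_min = √(2|U|/m) = √(2·0.654/0.0238) = 7.41 m/s.

7.41 m/s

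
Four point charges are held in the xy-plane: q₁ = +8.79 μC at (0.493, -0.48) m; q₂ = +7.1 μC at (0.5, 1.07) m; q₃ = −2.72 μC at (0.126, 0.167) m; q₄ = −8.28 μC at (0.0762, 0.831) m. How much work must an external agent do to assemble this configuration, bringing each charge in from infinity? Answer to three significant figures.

The assembly work is the sum of pairwise potential energies, U = Σ_{i<j} kqᵢqⱼ/rᵢⱼ.
Pair separations: r₁₂ = 1.55 m, r₁₃ = 0.744 m, r₁₄ = 1.38 m, r₂₃ = 0.977 m, r₂₄ = 0.487 m, r₃₄ = 0.666 m.
Summing all 6 pair terms gives U = -1.36 J.

-1.36 J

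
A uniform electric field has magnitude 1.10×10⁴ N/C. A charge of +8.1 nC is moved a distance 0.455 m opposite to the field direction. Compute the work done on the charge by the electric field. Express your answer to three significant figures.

The potential change for a displacement 0.455 m opposite to the field direction is ΔV = +Ed = 5000 V.
W_field = −qΔV = -4.05×10⁻⁵ J.

-4.05×10⁻⁵ J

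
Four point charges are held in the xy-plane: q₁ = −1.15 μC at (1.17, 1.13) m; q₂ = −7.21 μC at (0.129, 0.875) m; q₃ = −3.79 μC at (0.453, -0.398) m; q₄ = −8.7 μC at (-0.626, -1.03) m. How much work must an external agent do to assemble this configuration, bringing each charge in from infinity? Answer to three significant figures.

0.824 J

The work to assemble the configuration equals its total potential energy, U = Σ kqᵢqⱼ/rᵢⱼ over all pairs.
Pair separations: r₁₂ = 1.07 m, r₁₃ = 1.69 m, r₁₄ = 2.81 m, r₂₃ = 1.31 m, r₂₄ = 2.05 m, r₃₄ = 1.25 m.
Summing all 6 pair terms gives U = 0.824 J.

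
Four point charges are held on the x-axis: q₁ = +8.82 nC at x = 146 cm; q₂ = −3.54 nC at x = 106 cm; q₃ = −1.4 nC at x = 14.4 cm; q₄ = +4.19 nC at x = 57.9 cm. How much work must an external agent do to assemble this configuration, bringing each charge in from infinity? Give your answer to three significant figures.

-7.59×10⁻⁷ J

The assembly work is the sum of pairwise potential energies, U = Σ_{i<j} kqᵢqⱼ/rᵢⱼ.
Pair separations: r₁₂ = 0.400 m, r₁₃ = 1.32 m, r₁₄ = 0.881 m, r₂₃ = 0.916 m, r₂₄ = 0.481 m, r₃₄ = 0.435 m.
Summing all 6 pair terms gives U = -7.59×10⁻⁷ J.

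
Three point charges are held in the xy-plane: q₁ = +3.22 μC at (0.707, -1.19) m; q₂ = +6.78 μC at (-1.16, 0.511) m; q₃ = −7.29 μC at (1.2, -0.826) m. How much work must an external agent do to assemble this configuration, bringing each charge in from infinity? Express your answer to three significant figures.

The assembly work is the sum of pairwise potential energies, U = Σ_{i<j} kqᵢqⱼ/rᵢⱼ.
Pair separations: r₁₂ = 2.53 m, r₁₃ = 0.613 m, r₂₃ = 2.71 m.
U = (0.0777) + (-0.344) + (-0.164) = -0.430 J.

-0.430 J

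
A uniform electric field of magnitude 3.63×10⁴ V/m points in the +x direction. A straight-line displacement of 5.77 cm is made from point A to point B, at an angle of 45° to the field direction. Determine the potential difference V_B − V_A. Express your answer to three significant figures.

-1480 V

Only the component of displacement along E changes the potential: ΔV = −E·d·cosθ.
ΔV = −(3.63×10⁴ V/m)(0.0577 m)cos45° = -1480 V.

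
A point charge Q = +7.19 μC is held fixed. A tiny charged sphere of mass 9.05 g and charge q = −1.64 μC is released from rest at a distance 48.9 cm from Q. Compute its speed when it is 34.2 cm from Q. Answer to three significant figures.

Only the electrostatic force acts, so mechanical energy is conserved: ½mv² = U₁ − U₂ = kQq(1/r₁ − 1/r₂).
U₁ − U₂ = (8.99×10⁹ N·m²/C²)(7.19×10⁻⁶ C)(-1.64×10⁻⁶ C)(1/0.489 − 1/0.342) = 0.0932 J.
v = √(2·0.0932/9.05×10⁻³) = 4.54 m/s.

4.54 m/s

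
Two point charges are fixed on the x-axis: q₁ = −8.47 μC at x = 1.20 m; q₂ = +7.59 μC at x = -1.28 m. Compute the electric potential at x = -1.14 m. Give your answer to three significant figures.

4.55×10⁵ V

Electric potential is a scalar, so the contributions from each charge add algebraically: V = Σ kqᵢ/rᵢ.
Distances from the field point to each charge: r₁ = 2.34 m, r₂ = 0.140 m.
V = k[(-8.47×10⁻⁶)/(2.34) + (7.59×10⁻⁶)/(0.140)] = 4.55×10⁵ V.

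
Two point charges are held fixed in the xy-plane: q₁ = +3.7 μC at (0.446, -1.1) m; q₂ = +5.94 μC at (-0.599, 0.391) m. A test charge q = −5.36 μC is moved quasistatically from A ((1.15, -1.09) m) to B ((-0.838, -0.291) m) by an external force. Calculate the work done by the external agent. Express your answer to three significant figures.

For quasistatic motion the external work equals the change in potential energy: W_ext = qΔV = q(V_B − V_A).
At A: distances to the source charges are 0.704 m, 2.29 m; V_A = Σ kqᵢ/rᵢ = 7.05×10⁴ V.
At B: distances to the source charges are 1.52 m, 0.723 m; V_B = Σ kqᵢ/rᵢ = 9.58×10⁴ V.
ΔV = V_B − V_A = 2.53×10⁴ V.
W_ext = qΔV = (-5.36×10⁻⁶ C)(2.53×10⁴ V) = -0.135 J.

-0.135 J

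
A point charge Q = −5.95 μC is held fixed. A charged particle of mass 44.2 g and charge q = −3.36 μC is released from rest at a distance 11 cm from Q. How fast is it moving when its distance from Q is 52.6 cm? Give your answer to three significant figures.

7.65 m/s

Only the electrostatic force acts, so mechanical energy is conserved: ½mv² = U₁ − U₂ = kQq(1/r₁ − 1/r₂).
U₁ − U₂ = (8.99×10⁹ N·m²/C²)(-5.95×10⁻⁶ C)(-3.36×10⁻⁶ C)(1/0.110 − 1/0.526) = 1.29 J.
v = √(2·1.29/0.0442) = 7.65 m/s.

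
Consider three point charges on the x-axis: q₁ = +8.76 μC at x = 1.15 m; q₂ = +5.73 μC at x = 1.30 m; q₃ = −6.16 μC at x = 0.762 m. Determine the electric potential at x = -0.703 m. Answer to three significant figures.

3.04×10⁴ V

Electric potential is a scalar, so the contributions from each charge add algebraically: V = Σ kqᵢ/rᵢ.
Distances from the field point to each charge: r₁ = 1.85 m, r₂ = 2.00 m, r₃ = 1.46 m.
V = k[(8.76×10⁻⁶)/(1.85) + (5.73×10⁻⁶)/(2.00) + (-6.16×10⁻⁶)/(1.46)] = 3.04×10⁴ V.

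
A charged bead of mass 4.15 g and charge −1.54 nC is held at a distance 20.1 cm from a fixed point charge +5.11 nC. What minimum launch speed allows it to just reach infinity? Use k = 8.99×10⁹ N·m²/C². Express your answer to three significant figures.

0.0130 m/s

To just escape, total mechanical energy must reach zero at infinity: ½mv²_min + U = 0, so ½mv²_min = −U = |kQq|/r.
|U| = |kQq|/r = (8.99×10⁹ N·m²/C²)(5.11×10⁻⁹)(1.54×10⁻⁹)/(0.201) = 3.52×10⁻⁷ J.
v_min = √(2|U|/m) = √(2·3.52×10⁻⁷/4.15×10⁻³) = 0.0130 m/s.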